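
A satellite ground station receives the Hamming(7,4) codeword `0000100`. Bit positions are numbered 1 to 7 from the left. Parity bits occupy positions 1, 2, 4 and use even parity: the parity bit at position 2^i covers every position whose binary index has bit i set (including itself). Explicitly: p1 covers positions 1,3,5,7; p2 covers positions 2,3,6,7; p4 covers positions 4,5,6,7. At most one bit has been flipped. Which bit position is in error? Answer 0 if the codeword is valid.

s1: b1⊕b3⊕b5⊕b7 = 0⊕0⊕1⊕0 = 1
s2: b2⊕b3⊕b6⊕b7 = 0⊕0⊕0⊕0 = 0
s4: b4⊕b5⊕b6⊕b7 = 0⊕1⊕0⊕0 = 1
Syndrome (s4...s1) = 101 → position 5.

5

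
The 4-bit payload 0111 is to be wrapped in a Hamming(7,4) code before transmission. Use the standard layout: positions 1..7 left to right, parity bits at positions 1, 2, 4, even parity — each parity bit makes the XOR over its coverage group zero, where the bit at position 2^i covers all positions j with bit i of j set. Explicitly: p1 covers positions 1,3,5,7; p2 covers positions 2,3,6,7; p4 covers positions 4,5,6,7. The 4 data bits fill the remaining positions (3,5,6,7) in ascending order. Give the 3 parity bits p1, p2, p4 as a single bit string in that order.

Place data bits at non-power-of-two positions: b3=0, b5=1, b6=1, b7=1.
p1 = XOR of data positions {3,5,7} = 0⊕1⊕1 = 0
p2 = XOR of data positions {3,6,7} = 0⊕1⊕1 = 0
p4 = XOR of data positions {5,6,7} = 1⊕1⊕1 = 1
Parity bits p1,p2,p4 = 001

001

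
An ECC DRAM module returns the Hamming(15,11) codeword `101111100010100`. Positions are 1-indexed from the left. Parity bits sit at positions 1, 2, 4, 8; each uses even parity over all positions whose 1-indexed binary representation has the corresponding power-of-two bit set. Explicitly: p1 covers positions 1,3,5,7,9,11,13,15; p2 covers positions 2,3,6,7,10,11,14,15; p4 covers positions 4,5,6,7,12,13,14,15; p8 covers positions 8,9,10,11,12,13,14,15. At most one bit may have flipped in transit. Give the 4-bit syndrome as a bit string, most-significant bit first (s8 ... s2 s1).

0100

s1: b1⊕b3⊕b5⊕b7⊕b9⊕b11⊕b13⊕b15 = 1⊕1⊕1⊕1⊕0⊕1⊕1⊕0 = 0
s2: b2⊕b3⊕b6⊕b7⊕b10⊕b11⊕b14⊕b15 = 0⊕1⊕1⊕1⊕0⊕1⊕0⊕0 = 0
s4: b4⊕b5⊕b6⊕b7⊕b12⊕b13⊕b14⊕b15 = 1⊕1⊕1⊕1⊕0⊕1⊕0⊕0 = 1
s8: b8⊕b9⊕b10⊕b11⊕b12⊕b13⊕b14⊕b15 = 0⊕0⊕0⊕1⊕0⊕1⊕0⊕0 = 0
Syndrome (s8...s1) = 0100 → position 4.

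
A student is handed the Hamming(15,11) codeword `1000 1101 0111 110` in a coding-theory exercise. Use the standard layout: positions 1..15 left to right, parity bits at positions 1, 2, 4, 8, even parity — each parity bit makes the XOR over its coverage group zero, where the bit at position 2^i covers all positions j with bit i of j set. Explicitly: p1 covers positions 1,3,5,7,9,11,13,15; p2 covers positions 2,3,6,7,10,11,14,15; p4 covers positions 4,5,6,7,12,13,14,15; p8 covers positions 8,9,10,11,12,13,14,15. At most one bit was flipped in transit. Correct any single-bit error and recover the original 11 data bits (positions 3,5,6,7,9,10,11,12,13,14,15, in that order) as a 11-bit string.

01100111110

s1: b1⊕b3⊕b5⊕b7⊕b9⊕b11⊕b13⊕b15 = 1⊕0⊕1⊕0⊕0⊕1⊕1⊕0 = 0
s2: b2⊕b3⊕b6⊕b7⊕b10⊕b11⊕b14⊕b15 = 0⊕0⊕1⊕0⊕1⊕1⊕1⊕0 = 0
s4: b4⊕b5⊕b6⊕b7⊕b12⊕b13⊕b14⊕b15 = 0⊕1⊕1⊕0⊕1⊕1⊕1⊕0 = 1
s8: b8⊕b9⊕b10⊕b11⊕b12⊕b13⊕b14⊕b15 = 1⊕0⊕1⊕1⊕1⊕1⊕1⊕0 = 0
Syndrome (s8...s1) = 0100 → position 4.
Flip bit 4: corrected codeword = 100111010111110
Data bits at positions 3,5,6,7,9,10,11,12,13,14,15: 01100111110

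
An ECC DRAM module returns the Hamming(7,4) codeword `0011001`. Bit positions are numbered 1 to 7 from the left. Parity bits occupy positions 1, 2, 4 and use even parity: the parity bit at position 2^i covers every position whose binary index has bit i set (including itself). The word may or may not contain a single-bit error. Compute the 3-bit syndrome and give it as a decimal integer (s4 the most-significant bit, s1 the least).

s1: b1⊕b3⊕b5⊕b7 = 0⊕1⊕0⊕1 = 0
s2: b2⊕b3⊕b6⊕b7 = 0⊕1⊕0⊕1 = 0
s4: b4⊕b5⊕b6⊕b7 = 1⊕0⊕0⊕1 = 0
Syndrome (s4...s1) = 000 → position 0 (no error).

0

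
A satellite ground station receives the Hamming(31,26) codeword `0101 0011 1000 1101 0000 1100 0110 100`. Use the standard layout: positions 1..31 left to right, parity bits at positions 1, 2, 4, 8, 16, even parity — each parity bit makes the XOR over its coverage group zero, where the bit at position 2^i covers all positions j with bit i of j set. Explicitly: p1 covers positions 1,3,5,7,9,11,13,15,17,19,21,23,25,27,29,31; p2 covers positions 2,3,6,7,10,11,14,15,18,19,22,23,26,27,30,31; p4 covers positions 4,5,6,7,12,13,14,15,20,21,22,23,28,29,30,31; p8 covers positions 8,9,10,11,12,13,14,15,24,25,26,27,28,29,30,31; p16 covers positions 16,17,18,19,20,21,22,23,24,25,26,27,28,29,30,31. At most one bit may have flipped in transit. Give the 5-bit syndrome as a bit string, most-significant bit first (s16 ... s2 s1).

01100

s1: b1⊕b3⊕b5⊕b7⊕b9⊕b11⊕b13⊕b15⊕b17⊕b19⊕b21⊕b23⊕b25⊕b27⊕b29⊕b31 = 0⊕0⊕0⊕1⊕1⊕0⊕1⊕0⊕0⊕0⊕1⊕0⊕0⊕1⊕1⊕0 = 0
s2: b2⊕b3⊕b6⊕b7⊕b10⊕b11⊕b14⊕b15⊕b18⊕b19⊕b22⊕b23⊕b26⊕b27⊕b30⊕b31 = 1⊕0⊕0⊕1⊕0⊕0⊕1⊕0⊕0⊕0⊕1⊕0⊕1⊕1⊕0⊕0 = 0
s4: b4⊕b5⊕b6⊕b7⊕b12⊕b13⊕b14⊕b15⊕b20⊕b21⊕b22⊕b23⊕b28⊕b29⊕b30⊕b31 = 1⊕0⊕0⊕1⊕0⊕1⊕1⊕0⊕0⊕1⊕1⊕0⊕0⊕1⊕0⊕0 = 1
s8: b8⊕b9⊕b10⊕b11⊕b12⊕b13⊕b14⊕b15⊕b24⊕b25⊕b26⊕b27⊕b28⊕b29⊕b30⊕b31 = 1⊕1⊕0⊕0⊕0⊕1⊕1⊕0⊕0⊕0⊕1⊕1⊕0⊕1⊕0⊕0 = 1
s16: b16⊕b17⊕b18⊕b19⊕b20⊕b21⊕b22⊕b23⊕b24⊕b25⊕b26⊕b27⊕b28⊕b29⊕b30⊕b31 = 1⊕0⊕0⊕0⊕0⊕1⊕1⊕0⊕0⊕0⊕1⊕1⊕0⊕1⊕0⊕0 = 0
Syndrome (s16...s1) = 01100 → position 12.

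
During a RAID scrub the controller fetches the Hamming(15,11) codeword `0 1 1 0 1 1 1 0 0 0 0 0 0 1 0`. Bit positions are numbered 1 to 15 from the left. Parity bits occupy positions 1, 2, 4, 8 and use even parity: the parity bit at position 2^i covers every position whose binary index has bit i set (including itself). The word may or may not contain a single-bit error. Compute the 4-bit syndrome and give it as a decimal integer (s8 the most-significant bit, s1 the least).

s1: b1⊕b3⊕b5⊕b7⊕b9⊕b11⊕b13⊕b15 = 0⊕1⊕1⊕1⊕0⊕0⊕0⊕0 = 1
s2: b2⊕b3⊕b6⊕b7⊕b10⊕b11⊕b14⊕b15 = 1⊕1⊕1⊕1⊕0⊕0⊕1⊕0 = 1
s4: b4⊕b5⊕b6⊕b7⊕b12⊕b13⊕b14⊕b15 = 0⊕1⊕1⊕1⊕0⊕0⊕1⊕0 = 0
s8: b8⊕b9⊕b10⊕b11⊕b12⊕b13⊕b14⊕b15 = 0⊕0⊕0⊕0⊕0⊕0⊕1⊕0 = 1
Syndrome (s8...s1) = 1011 → position 11.

11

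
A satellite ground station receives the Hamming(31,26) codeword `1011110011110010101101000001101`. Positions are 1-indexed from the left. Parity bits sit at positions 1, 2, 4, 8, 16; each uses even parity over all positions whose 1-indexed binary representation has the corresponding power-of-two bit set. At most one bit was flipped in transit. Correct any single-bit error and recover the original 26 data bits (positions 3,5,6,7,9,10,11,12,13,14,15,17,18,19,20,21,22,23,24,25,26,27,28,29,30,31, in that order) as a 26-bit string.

11101111001101101000001101

s1: b1⊕b3⊕b5⊕b7⊕b9⊕b11⊕b13⊕b15⊕b17⊕b19⊕b21⊕b23⊕b25⊕b27⊕b29⊕b31 = 1⊕1⊕1⊕0⊕1⊕1⊕0⊕1⊕1⊕1⊕0⊕0⊕0⊕0⊕1⊕1 = 0
s2: b2⊕b3⊕b6⊕b7⊕b10⊕b11⊕b14⊕b15⊕b18⊕b19⊕b22⊕b23⊕b26⊕b27⊕b30⊕b31 = 0⊕1⊕1⊕0⊕1⊕1⊕0⊕1⊕0⊕1⊕1⊕0⊕0⊕0⊕0⊕1 = 0
s4: b4⊕b5⊕b6⊕b7⊕b12⊕b13⊕b14⊕b15⊕b20⊕b21⊕b22⊕b23⊕b28⊕b29⊕b30⊕b31 = 1⊕1⊕1⊕0⊕1⊕0⊕0⊕1⊕1⊕0⊕1⊕0⊕1⊕1⊕0⊕1 = 0
s8: b8⊕b9⊕b10⊕b11⊕b12⊕b13⊕b14⊕b15⊕b24⊕b25⊕b26⊕b27⊕b28⊕b29⊕b30⊕b31 = 0⊕1⊕1⊕1⊕1⊕0⊕0⊕1⊕0⊕0⊕0⊕0⊕1⊕1⊕0⊕1 = 0
s16: b16⊕b17⊕b18⊕b19⊕b20⊕b21⊕b22⊕b23⊕b24⊕b25⊕b26⊕b27⊕b28⊕b29⊕b30⊕b31 = 0⊕1⊕0⊕1⊕1⊕0⊕1⊕0⊕0⊕0⊕0⊕0⊕1⊕1⊕0⊕1 = 1
Syndrome (s16...s1) = 10000 → position 16.
Flip bit 16: corrected codeword = 1011110011110011101101000001101
Data bits at positions 3,5,6,7,9,10,11,12,13,14,15,17,18,19,20,21,22,23,24,25,26,27,28,29,30,31: 11101111001101101000001101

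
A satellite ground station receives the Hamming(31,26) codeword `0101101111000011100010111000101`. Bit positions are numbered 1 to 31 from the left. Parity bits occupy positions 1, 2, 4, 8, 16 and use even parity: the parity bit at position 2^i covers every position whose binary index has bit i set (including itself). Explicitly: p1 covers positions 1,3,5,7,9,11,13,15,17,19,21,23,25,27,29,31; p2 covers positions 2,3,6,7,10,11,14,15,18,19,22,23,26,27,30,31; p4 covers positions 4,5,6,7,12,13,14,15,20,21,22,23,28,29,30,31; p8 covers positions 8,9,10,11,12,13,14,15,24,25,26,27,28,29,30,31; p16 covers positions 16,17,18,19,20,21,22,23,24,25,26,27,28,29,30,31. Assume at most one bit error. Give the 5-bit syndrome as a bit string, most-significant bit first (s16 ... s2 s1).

00000

s1: b1⊕b3⊕b5⊕b7⊕b9⊕b11⊕b13⊕b15⊕b17⊕b19⊕b21⊕b23⊕b25⊕b27⊕b29⊕b31 = 0⊕0⊕1⊕1⊕1⊕0⊕0⊕1⊕1⊕0⊕1⊕1⊕1⊕0⊕1⊕1 = 0
s2: b2⊕b3⊕b6⊕b7⊕b10⊕b11⊕b14⊕b15⊕b18⊕b19⊕b22⊕b23⊕b26⊕b27⊕b30⊕b31 = 1⊕0⊕0⊕1⊕1⊕0⊕0⊕1⊕0⊕0⊕0⊕1⊕0⊕0⊕0⊕1 = 0
s4: b4⊕b5⊕b6⊕b7⊕b12⊕b13⊕b14⊕b15⊕b20⊕b21⊕b22⊕b23⊕b28⊕b29⊕b30⊕b31 = 1⊕1⊕0⊕1⊕0⊕0⊕0⊕1⊕0⊕1⊕0⊕1⊕0⊕1⊕0⊕1 = 0
s8: b8⊕b9⊕b10⊕b11⊕b12⊕b13⊕b14⊕b15⊕b24⊕b25⊕b26⊕b27⊕b28⊕b29⊕b30⊕b31 = 1⊕1⊕1⊕0⊕0⊕0⊕0⊕1⊕1⊕1⊕0⊕0⊕0⊕1⊕0⊕1 = 0
s16: b16⊕b17⊕b18⊕b19⊕b20⊕b21⊕b22⊕b23⊕b24⊕b25⊕b26⊕b27⊕b28⊕b29⊕b30⊕b31 = 1⊕1⊕0⊕0⊕0⊕1⊕0⊕1⊕1⊕1⊕0⊕0⊕0⊕1⊕0⊕1 = 0
Syndrome (s16...s1) = 00000 → position 0 (no error).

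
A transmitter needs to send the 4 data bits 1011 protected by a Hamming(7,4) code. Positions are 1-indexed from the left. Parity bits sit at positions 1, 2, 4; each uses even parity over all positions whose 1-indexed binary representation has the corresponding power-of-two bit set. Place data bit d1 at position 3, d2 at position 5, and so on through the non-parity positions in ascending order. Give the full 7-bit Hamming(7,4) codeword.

0110011

Place data bits at non-power-of-two positions: b3=1, b5=0, b6=1, b7=1.
p1 = XOR of data positions {3,5,7} = 1⊕0⊕1 = 0
p2 = XOR of data positions {3,6,7} = 1⊕1⊕1 = 1
p4 = XOR of data positions {5,6,7} = 0⊕1⊕1 = 0
Codeword b1..b7 = 0110011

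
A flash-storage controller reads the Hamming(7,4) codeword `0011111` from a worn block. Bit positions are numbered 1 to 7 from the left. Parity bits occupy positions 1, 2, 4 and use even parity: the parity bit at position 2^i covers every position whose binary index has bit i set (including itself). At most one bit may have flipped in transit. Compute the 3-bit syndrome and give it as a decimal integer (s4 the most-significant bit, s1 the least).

3

s1: b1⊕b3⊕b5⊕b7 = 0⊕1⊕1⊕1 = 1
s2: b2⊕b3⊕b6⊕b7 = 0⊕1⊕1⊕1 = 1
s4: b4⊕b5⊕b6⊕b7 = 1⊕1⊕1⊕1 = 0
Syndrome (s4...s1) = 011 → position 3.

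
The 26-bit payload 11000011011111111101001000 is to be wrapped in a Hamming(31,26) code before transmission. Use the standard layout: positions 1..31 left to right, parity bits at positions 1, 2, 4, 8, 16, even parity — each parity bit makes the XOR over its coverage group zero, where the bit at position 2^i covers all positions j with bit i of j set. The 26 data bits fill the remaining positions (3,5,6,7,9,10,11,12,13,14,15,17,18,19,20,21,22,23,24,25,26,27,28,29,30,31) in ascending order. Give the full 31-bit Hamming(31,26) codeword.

Place data bits at non-power-of-two positions: b3=1, b5=1, b6=0, b7=0, b9=0, b10=0, b11=1, b12=1, b13=0, b14=1, b15=1, b17=1, b18=1, b19=1, b20=1, b21=1, b22=1, b23=1, b24=0, b25=1, b26=0, b27=0, b28=1, b29=0, b30=0, b31=0.
p1 = XOR of data positions {3,5,7,9,11,13,15,17,19,21,23,25,27,29,31} = 1⊕1⊕0⊕0⊕1⊕0⊕1⊕1⊕1⊕1⊕1⊕1⊕0⊕0⊕0 = 1
p2 = XOR of data positions {3,6,7,10,11,14,15,18,19,22,23,26,27,30,31} = 1⊕0⊕0⊕0⊕1⊕1⊕1⊕1⊕1⊕1⊕1⊕0⊕0⊕0⊕0 = 0
p4 = XOR of data positions {5,6,7,12,13,14,15,20,21,22,23,28,29,30,31} = 1⊕0⊕0⊕1⊕0⊕1⊕1⊕1⊕1⊕1⊕1⊕1⊕0⊕0⊕0 = 1
p8 = XOR of data positions {9,10,11,12,13,14,15,24,25,26,27,28,29,30,31} = 0⊕0⊕1⊕1⊕0⊕1⊕1⊕0⊕1⊕0⊕0⊕1⊕0⊕0⊕0 = 0
p16 = XOR of data positions {17,18,19,20,21,22,23,24,25,26,27,28,29,30,31} = 1⊕1⊕1⊕1⊕1⊕1⊕1⊕0⊕1⊕0⊕0⊕1⊕0⊕0⊕0 = 1
Codeword b1..b31 = 1011100000110111111111101001000

1011100000110111111111101001000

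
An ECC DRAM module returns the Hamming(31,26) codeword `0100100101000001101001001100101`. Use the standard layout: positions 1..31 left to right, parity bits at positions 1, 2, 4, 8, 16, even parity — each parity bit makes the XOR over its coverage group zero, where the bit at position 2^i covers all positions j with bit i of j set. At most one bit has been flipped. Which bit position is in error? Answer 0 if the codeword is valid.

s1: b1⊕b3⊕b5⊕b7⊕b9⊕b11⊕b13⊕b15⊕b17⊕b19⊕b21⊕b23⊕b25⊕b27⊕b29⊕b31 = 0⊕0⊕1⊕0⊕0⊕0⊕0⊕0⊕1⊕1⊕0⊕0⊕1⊕0⊕1⊕1 = 0
s2: b2⊕b3⊕b6⊕b7⊕b10⊕b11⊕b14⊕b15⊕b18⊕b19⊕b22⊕b23⊕b26⊕b27⊕b30⊕b31 = 1⊕0⊕0⊕0⊕1⊕0⊕0⊕0⊕0⊕1⊕1⊕0⊕1⊕0⊕0⊕1 = 0
s4: b4⊕b5⊕b6⊕b7⊕b12⊕b13⊕b14⊕b15⊕b20⊕b21⊕b22⊕b23⊕b28⊕b29⊕b30⊕b31 = 0⊕1⊕0⊕0⊕0⊕0⊕0⊕0⊕0⊕0⊕1⊕0⊕0⊕1⊕0⊕1 = 0
s8: b8⊕b9⊕b10⊕b11⊕b12⊕b13⊕b14⊕b15⊕b24⊕b25⊕b26⊕b27⊕b28⊕b29⊕b30⊕b31 = 1⊕0⊕1⊕0⊕0⊕0⊕0⊕0⊕0⊕1⊕1⊕0⊕0⊕1⊕0⊕1 = 0
s16: b16⊕b17⊕b18⊕b19⊕b20⊕b21⊕b22⊕b23⊕b24⊕b25⊕b26⊕b27⊕b28⊕b29⊕b30⊕b31 = 1⊕1⊕0⊕1⊕0⊕0⊕1⊕0⊕0⊕1⊕1⊕0⊕0⊕1⊕0⊕1 = 0
Syndrome (s16...s1) = 00000 → position 0 (no error).

0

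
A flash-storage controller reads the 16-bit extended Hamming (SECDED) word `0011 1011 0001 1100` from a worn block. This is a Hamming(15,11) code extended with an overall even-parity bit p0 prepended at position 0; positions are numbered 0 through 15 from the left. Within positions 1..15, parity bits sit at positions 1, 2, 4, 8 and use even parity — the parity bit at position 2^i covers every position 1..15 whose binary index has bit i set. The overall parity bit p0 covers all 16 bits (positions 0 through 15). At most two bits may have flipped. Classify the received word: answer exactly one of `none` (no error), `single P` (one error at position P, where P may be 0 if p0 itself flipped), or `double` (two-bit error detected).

double

s1: b1⊕b3⊕b5⊕b7⊕b9⊕b11⊕b13⊕b15 = 0⊕1⊕0⊕1⊕0⊕1⊕1⊕0 = 0
s2: b2⊕b3⊕b6⊕b7⊕b10⊕b11⊕b14⊕b15 = 1⊕1⊕1⊕1⊕0⊕1⊕0⊕0 = 1
s4: b4⊕b5⊕b6⊕b7⊕b12⊕b13⊕b14⊕b15 = 1⊕0⊕1⊕1⊕1⊕1⊕0⊕0 = 1
s8: b8⊕b9⊕b10⊕b11⊕b12⊕b13⊕b14⊕b15 = 0⊕0⊕0⊕1⊕1⊕1⊕0⊕0 = 1
Syndrome (s8...s1) = 1110 → position 14.
Overall parity (XOR of all 16 bits, including p0): 0⊕0⊕1⊕1⊕1⊕0⊕1⊕1⊕0⊕0⊕0⊕1⊕1⊕1⊕0⊕0 = 0
Overall=0, syndrome position=14 → double-bit error detected (uncorrectable).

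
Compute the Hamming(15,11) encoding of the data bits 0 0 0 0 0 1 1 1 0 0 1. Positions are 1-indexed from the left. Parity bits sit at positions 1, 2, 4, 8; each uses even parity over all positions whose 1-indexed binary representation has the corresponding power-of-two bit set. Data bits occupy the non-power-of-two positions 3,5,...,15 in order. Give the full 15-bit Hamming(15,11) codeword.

Place data bits at non-power-of-two positions: b3=0, b5=0, b6=0, b7=0, b9=0, b10=1, b11=1, b12=1, b13=0, b14=0, b15=1.
p1 = XOR of data positions {3,5,7,9,11,13,15} = 0⊕0⊕0⊕0⊕1⊕0⊕1 = 0
p2 = XOR of data positions {3,6,7,10,11,14,15} = 0⊕0⊕0⊕1⊕1⊕0⊕1 = 1
p4 = XOR of data positions {5,6,7,12,13,14,15} = 0⊕0⊕0⊕1⊕0⊕0⊕1 = 0
p8 = XOR of data positions {9,10,11,12,13,14,15} = 0⊕1⊕1⊕1⊕0⊕0⊕1 = 0
Codeword b1..b15 = 010000000111001

010000000111001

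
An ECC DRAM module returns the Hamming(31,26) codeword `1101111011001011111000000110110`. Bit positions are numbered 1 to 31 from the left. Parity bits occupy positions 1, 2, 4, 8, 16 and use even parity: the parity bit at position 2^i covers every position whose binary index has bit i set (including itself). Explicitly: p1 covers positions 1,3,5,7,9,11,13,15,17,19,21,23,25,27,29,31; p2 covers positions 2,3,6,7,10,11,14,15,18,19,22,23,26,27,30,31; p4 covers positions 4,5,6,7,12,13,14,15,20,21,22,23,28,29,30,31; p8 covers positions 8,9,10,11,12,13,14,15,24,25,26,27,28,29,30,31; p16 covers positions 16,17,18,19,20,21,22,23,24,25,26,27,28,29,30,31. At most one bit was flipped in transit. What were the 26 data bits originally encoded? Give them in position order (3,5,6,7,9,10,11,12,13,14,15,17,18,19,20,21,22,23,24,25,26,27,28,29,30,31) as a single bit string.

s1: b1⊕b3⊕b5⊕b7⊕b9⊕b11⊕b13⊕b15⊕b17⊕b19⊕b21⊕b23⊕b25⊕b27⊕b29⊕b31 = 1⊕0⊕1⊕1⊕1⊕0⊕1⊕1⊕1⊕1⊕0⊕0⊕0⊕1⊕1⊕0 = 0
s2: b2⊕b3⊕b6⊕b7⊕b10⊕b11⊕b14⊕b15⊕b18⊕b19⊕b22⊕b23⊕b26⊕b27⊕b30⊕b31 = 1⊕0⊕1⊕1⊕1⊕0⊕0⊕1⊕1⊕1⊕0⊕0⊕1⊕1⊕1⊕0 = 0
s4: b4⊕b5⊕b6⊕b7⊕b12⊕b13⊕b14⊕b15⊕b20⊕b21⊕b22⊕b23⊕b28⊕b29⊕b30⊕b31 = 1⊕1⊕1⊕1⊕0⊕1⊕0⊕1⊕0⊕0⊕0⊕0⊕0⊕1⊕1⊕0 = 0
s8: b8⊕b9⊕b10⊕b11⊕b12⊕b13⊕b14⊕b15⊕b24⊕b25⊕b26⊕b27⊕b28⊕b29⊕b30⊕b31 = 0⊕1⊕1⊕0⊕0⊕1⊕0⊕1⊕0⊕0⊕1⊕1⊕0⊕1⊕1⊕0 = 0
s16: b16⊕b17⊕b18⊕b19⊕b20⊕b21⊕b22⊕b23⊕b24⊕b25⊕b26⊕b27⊕b28⊕b29⊕b30⊕b31 = 1⊕1⊕1⊕1⊕0⊕0⊕0⊕0⊕0⊕0⊕1⊕1⊕0⊕1⊕1⊕0 = 0
Syndrome (s16...s1) = 00000 → position 0 (no error).
No correction needed.
Data bits at positions 3,5,6,7,9,10,11,12,13,14,15,17,18,19,20,21,22,23,24,25,26,27,28,29,30,31: 01111100101111000000110110

01111100101111000000110110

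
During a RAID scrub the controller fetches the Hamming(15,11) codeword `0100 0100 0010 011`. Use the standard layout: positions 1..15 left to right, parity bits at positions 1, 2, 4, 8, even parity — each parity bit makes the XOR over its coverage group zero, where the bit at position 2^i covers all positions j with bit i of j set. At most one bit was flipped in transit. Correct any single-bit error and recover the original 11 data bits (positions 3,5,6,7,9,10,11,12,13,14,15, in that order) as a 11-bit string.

s1: b1⊕b3⊕b5⊕b7⊕b9⊕b11⊕b13⊕b15 = 0⊕0⊕0⊕0⊕0⊕1⊕0⊕1 = 0
s2: b2⊕b3⊕b6⊕b7⊕b10⊕b11⊕b14⊕b15 = 1⊕0⊕1⊕0⊕0⊕1⊕1⊕1 = 1
s4: b4⊕b5⊕b6⊕b7⊕b12⊕b13⊕b14⊕b15 = 0⊕0⊕1⊕0⊕0⊕0⊕1⊕1 = 1
s8: b8⊕b9⊕b10⊕b11⊕b12⊕b13⊕b14⊕b15 = 0⊕0⊕0⊕1⊕0⊕0⊕1⊕1 = 1
Syndrome (s8...s1) = 1110 → position 14.
Flip bit 14: corrected codeword = 010001000010001
Data bits at positions 3,5,6,7,9,10,11,12,13,14,15: 00100010001

00100010001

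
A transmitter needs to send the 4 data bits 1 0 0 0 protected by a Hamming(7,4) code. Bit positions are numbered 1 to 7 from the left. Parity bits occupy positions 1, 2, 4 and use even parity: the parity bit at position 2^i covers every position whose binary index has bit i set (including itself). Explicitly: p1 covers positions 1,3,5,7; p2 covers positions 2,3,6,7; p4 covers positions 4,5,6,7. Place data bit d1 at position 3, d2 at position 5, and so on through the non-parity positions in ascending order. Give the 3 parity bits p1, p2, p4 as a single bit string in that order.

110

Place data bits at non-power-of-two positions: b3=1, b5=0, b6=0, b7=0.
p1 = XOR of data positions {3,5,7} = 1⊕0⊕0 = 1
p2 = XOR of data positions {3,6,7} = 1⊕0⊕0 = 1
p4 = XOR of data positions {5,6,7} = 0⊕0⊕0 = 0
Parity bits p1,p2,p4 = 110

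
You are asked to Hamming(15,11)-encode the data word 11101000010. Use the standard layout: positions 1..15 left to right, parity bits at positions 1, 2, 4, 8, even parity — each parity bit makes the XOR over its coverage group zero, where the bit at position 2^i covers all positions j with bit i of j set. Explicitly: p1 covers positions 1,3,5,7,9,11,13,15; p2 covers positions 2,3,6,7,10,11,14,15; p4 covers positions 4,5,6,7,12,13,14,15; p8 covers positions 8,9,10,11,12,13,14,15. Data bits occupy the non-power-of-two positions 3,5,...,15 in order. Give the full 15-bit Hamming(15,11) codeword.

Place data bits at non-power-of-two positions: b3=1, b5=1, b6=1, b7=0, b9=1, b10=0, b11=0, b12=0, b13=0, b14=1, b15=0.
p1 = XOR of data positions {3,5,7,9,11,13,15} = 1⊕1⊕0⊕1⊕0⊕0⊕0 = 1
p2 = XOR of data positions {3,6,7,10,11,14,15} = 1⊕1⊕0⊕0⊕0⊕1⊕0 = 1
p4 = XOR of data positions {5,6,7,12,13,14,15} = 1⊕1⊕0⊕0⊕0⊕1⊕0 = 1
p8 = XOR of data positions {9,10,11,12,13,14,15} = 1⊕0⊕0⊕0⊕0⊕1⊕0 = 0
Codeword b1..b15 = 111111001000010

111111001000010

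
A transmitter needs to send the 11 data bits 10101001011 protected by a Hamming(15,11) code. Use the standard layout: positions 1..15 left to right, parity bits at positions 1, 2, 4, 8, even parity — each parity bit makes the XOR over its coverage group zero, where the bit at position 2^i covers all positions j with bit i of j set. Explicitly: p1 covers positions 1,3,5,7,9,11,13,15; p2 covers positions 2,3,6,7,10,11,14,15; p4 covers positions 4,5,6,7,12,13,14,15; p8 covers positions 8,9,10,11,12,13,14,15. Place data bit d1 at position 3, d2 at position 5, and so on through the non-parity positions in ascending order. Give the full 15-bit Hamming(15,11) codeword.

101001001001011

Place data bits at non-power-of-two positions: b3=1, b5=0, b6=1, b7=0, b9=1, b10=0, b11=0, b12=1, b13=0, b14=1, b15=1.
p1 = XOR of data positions {3,5,7,9,11,13,15} = 1⊕0⊕0⊕1⊕0⊕0⊕1 = 1
p2 = XOR of data positions {3,6,7,10,11,14,15} = 1⊕1⊕0⊕0⊕0⊕1⊕1 = 0
p4 = XOR of data positions {5,6,7,12,13,14,15} = 0⊕1⊕0⊕1⊕0⊕1⊕1 = 0
p8 = XOR of data positions {9,10,11,12,13,14,15} = 1⊕0⊕0⊕1⊕0⊕1⊕1 = 0
Codeword b1..b15 = 101001001001011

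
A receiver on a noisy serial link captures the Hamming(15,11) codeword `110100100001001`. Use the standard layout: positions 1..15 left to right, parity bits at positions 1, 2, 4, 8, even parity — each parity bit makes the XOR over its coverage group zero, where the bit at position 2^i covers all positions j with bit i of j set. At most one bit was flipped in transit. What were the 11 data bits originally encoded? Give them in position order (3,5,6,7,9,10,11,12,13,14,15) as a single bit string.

s1: b1⊕b3⊕b5⊕b7⊕b9⊕b11⊕b13⊕b15 = 1⊕0⊕0⊕1⊕0⊕0⊕0⊕1 = 1
s2: b2⊕b3⊕b6⊕b7⊕b10⊕b11⊕b14⊕b15 = 1⊕0⊕0⊕1⊕0⊕0⊕0⊕1 = 1
s4: b4⊕b5⊕b6⊕b7⊕b12⊕b13⊕b14⊕b15 = 1⊕0⊕0⊕1⊕1⊕0⊕0⊕1 = 0
s8: b8⊕b9⊕b10⊕b11⊕b12⊕b13⊕b14⊕b15 = 0⊕0⊕0⊕0⊕1⊕0⊕0⊕1 = 0
Syndrome (s8...s1) = 0011 → position 3.
Flip bit 3: corrected codeword = 111100100001001
Data bits at positions 3,5,6,7,9,10,11,12,13,14,15: 10010001001

10010001001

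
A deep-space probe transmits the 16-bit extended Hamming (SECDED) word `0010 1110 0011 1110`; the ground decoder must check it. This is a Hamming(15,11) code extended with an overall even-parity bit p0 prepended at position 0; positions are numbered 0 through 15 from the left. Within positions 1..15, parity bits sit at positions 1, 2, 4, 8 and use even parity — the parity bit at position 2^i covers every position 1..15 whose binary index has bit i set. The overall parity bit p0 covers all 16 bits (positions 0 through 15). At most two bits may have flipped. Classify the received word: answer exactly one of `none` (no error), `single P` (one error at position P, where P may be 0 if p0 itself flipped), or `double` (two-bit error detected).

s1: b1⊕b3⊕b5⊕b7⊕b9⊕b11⊕b13⊕b15 = 0⊕0⊕1⊕0⊕0⊕1⊕1⊕0 = 1
s2: b2⊕b3⊕b6⊕b7⊕b10⊕b11⊕b14⊕b15 = 1⊕0⊕1⊕0⊕1⊕1⊕1⊕0 = 1
s4: b4⊕b5⊕b6⊕b7⊕b12⊕b13⊕b14⊕b15 = 1⊕1⊕1⊕0⊕1⊕1⊕1⊕0 = 0
s8: b8⊕b9⊕b10⊕b11⊕b12⊕b13⊕b14⊕b15 = 0⊕0⊕1⊕1⊕1⊕1⊕1⊕0 = 1
Syndrome (s8...s1) = 1011 → position 11.
Overall parity (XOR of all 16 bits, including p0): 0⊕0⊕1⊕0⊕1⊕1⊕1⊕0⊕0⊕0⊕1⊕1⊕1⊕1⊕1⊕0 = 1
Overall=1, syndrome position=11 → single-bit error at position 11.

single 11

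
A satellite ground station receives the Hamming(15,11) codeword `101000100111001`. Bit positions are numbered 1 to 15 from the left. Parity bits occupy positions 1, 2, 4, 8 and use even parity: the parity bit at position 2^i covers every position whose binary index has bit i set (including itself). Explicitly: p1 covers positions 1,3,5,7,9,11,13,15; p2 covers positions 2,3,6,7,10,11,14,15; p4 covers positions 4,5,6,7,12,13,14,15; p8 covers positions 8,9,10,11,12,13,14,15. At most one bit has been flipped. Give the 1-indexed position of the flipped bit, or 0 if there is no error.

7

s1: b1⊕b3⊕b5⊕b7⊕b9⊕b11⊕b13⊕b15 = 1⊕1⊕0⊕1⊕0⊕1⊕0⊕1 = 1
s2: b2⊕b3⊕b6⊕b7⊕b10⊕b11⊕b14⊕b15 = 0⊕1⊕0⊕1⊕1⊕1⊕0⊕1 = 1
s4: b4⊕b5⊕b6⊕b7⊕b12⊕b13⊕b14⊕b15 = 0⊕0⊕0⊕1⊕1⊕0⊕0⊕1 = 1
s8: b8⊕b9⊕b10⊕b11⊕b12⊕b13⊕b14⊕b15 = 0⊕0⊕1⊕1⊕1⊕0⊕0⊕1 = 0
Syndrome (s8...s1) = 0111 → position 7.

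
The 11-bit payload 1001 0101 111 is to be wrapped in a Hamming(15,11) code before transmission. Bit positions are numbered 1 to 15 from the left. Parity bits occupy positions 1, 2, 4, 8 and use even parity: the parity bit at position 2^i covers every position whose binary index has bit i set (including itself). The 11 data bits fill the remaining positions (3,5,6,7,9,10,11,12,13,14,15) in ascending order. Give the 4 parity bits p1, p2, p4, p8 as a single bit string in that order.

0111

Place data bits at non-power-of-two positions: b3=1, b5=0, b6=0, b7=1, b9=0, b10=1, b11=0, b12=1, b13=1, b14=1, b15=1.
p1 = XOR of data positions {3,5,7,9,11,13,15} = 1⊕0⊕1⊕0⊕0⊕1⊕1 = 0
p2 = XOR of data positions {3,6,7,10,11,14,15} = 1⊕0⊕1⊕1⊕0⊕1⊕1 = 1
p4 = XOR of data positions {5,6,7,12,13,14,15} = 0⊕0⊕1⊕1⊕1⊕1⊕1 = 1
p8 = XOR of data positions {9,10,11,12,13,14,15} = 0⊕1⊕0⊕1⊕1⊕1⊕1 = 1
Parity bits p1,p2,p4,p8 = 0111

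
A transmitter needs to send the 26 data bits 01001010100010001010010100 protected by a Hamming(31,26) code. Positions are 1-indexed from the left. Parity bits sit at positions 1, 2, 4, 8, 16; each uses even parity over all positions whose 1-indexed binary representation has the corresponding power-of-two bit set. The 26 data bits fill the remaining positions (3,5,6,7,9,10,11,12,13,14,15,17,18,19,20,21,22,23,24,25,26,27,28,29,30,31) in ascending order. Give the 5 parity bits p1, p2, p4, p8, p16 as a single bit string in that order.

Place data bits at non-power-of-two positions: b3=0, b5=1, b6=0, b7=0, b9=1, b10=0, b11=1, b12=0, b13=1, b14=0, b15=0, b17=0, b18=1, b19=0, b20=0, b21=0, b22=1, b23=0, b24=1, b25=0, b26=0, b27=1, b28=0, b29=1, b30=0, b31=0.
p1 = XOR of data positions {3,5,7,9,11,13,15,17,19,21,23,25,27,29,31} = 0⊕1⊕0⊕1⊕1⊕1⊕0⊕0⊕0⊕0⊕0⊕0⊕1⊕1⊕0 = 0
p2 = XOR of data positions {3,6,7,10,11,14,15,18,19,22,23,26,27,30,31} = 0⊕0⊕0⊕0⊕1⊕0⊕0⊕1⊕0⊕1⊕0⊕0⊕1⊕0⊕0 = 0
p4 = XOR of data positions {5,6,7,12,13,14,15,20,21,22,23,28,29,30,31} = 1⊕0⊕0⊕0⊕1⊕0⊕0⊕0⊕0⊕1⊕0⊕0⊕1⊕0⊕0 = 0
p8 = XOR of data positions {9,10,11,12,13,14,15,24,25,26,27,28,29,30,31} = 1⊕0⊕1⊕0⊕1⊕0⊕0⊕1⊕0⊕0⊕1⊕0⊕1⊕0⊕0 = 0
p16 = XOR of data positions {17,18,19,20,21,22,23,24,25,26,27,28,29,30,31} = 0⊕1⊕0⊕0⊕0⊕1⊕0⊕1⊕0⊕0⊕1⊕0⊕1⊕0⊕0 = 1
Parity bits p1,p2,p4,p8,p16 = 00001

00001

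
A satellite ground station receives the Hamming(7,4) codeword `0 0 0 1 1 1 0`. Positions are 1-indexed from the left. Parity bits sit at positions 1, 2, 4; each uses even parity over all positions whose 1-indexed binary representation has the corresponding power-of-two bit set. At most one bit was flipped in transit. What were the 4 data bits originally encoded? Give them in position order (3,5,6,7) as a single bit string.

s1: b1⊕b3⊕b5⊕b7 = 0⊕0⊕1⊕0 = 1
s2: b2⊕b3⊕b6⊕b7 = 0⊕0⊕1⊕0 = 1
s4: b4⊕b5⊕b6⊕b7 = 1⊕1⊕1⊕0 = 1
Syndrome (s4...s1) = 111 → position 7.
Flip bit 7: corrected codeword = 0001111
Data bits at positions 3,5,6,7: 0111

0111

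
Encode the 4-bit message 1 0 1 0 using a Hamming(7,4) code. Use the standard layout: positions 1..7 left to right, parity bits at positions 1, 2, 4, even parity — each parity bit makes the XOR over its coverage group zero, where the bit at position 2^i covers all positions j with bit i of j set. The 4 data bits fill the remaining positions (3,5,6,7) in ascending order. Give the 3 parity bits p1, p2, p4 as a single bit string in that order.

Place data bits at non-power-of-two positions: b3=1, b5=0, b6=1, b7=0.
p1 = XOR of data positions {3,5,7} = 1⊕0⊕0 = 1
p2 = XOR of data positions {3,6,7} = 1⊕1⊕0 = 0
p4 = XOR of data positions {5,6,7} = 0⊕1⊕0 = 1
Parity bits p1,p2,p4 = 101

101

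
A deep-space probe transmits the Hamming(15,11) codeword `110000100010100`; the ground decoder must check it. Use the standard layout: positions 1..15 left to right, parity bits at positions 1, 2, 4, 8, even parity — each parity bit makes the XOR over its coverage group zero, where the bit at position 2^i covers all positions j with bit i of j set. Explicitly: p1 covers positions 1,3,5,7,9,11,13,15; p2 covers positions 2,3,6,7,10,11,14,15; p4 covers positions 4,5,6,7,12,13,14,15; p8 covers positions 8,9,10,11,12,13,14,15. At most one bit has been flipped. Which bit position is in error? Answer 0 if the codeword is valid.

s1: b1⊕b3⊕b5⊕b7⊕b9⊕b11⊕b13⊕b15 = 1⊕0⊕0⊕1⊕0⊕1⊕1⊕0 = 0
s2: b2⊕b3⊕b6⊕b7⊕b10⊕b11⊕b14⊕b15 = 1⊕0⊕0⊕1⊕0⊕1⊕0⊕0 = 1
s4: b4⊕b5⊕b6⊕b7⊕b12⊕b13⊕b14⊕b15 = 0⊕0⊕0⊕1⊕0⊕1⊕0⊕0 = 0
s8: b8⊕b9⊕b10⊕b11⊕b12⊕b13⊕b14⊕b15 = 0⊕0⊕0⊕1⊕0⊕1⊕0⊕0 = 0
Syndrome (s8...s1) = 0010 → position 2.

2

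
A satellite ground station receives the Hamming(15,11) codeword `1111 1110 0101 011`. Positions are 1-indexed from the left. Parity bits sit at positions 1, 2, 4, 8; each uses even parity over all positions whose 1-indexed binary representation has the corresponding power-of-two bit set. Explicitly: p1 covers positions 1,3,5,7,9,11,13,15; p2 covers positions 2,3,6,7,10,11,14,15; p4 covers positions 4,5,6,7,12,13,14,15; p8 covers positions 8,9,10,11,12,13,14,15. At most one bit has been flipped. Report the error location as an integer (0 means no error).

s1: b1⊕b3⊕b5⊕b7⊕b9⊕b11⊕b13⊕b15 = 1⊕1⊕1⊕1⊕0⊕0⊕0⊕1 = 1
s2: b2⊕b3⊕b6⊕b7⊕b10⊕b11⊕b14⊕b15 = 1⊕1⊕1⊕1⊕1⊕0⊕1⊕1 = 1
s4: b4⊕b5⊕b6⊕b7⊕b12⊕b13⊕b14⊕b15 = 1⊕1⊕1⊕1⊕1⊕0⊕1⊕1 = 1
s8: b8⊕b9⊕b10⊕b11⊕b12⊕b13⊕b14⊕b15 = 0⊕0⊕1⊕0⊕1⊕0⊕1⊕1 = 0
Syndrome (s8...s1) = 0111 → position 7.

7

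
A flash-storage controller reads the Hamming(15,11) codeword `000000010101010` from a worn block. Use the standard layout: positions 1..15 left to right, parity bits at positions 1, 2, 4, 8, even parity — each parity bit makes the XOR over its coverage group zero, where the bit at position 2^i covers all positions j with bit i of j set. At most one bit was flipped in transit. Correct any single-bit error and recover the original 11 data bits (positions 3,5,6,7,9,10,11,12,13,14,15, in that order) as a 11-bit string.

00000101010

s1: b1⊕b3⊕b5⊕b7⊕b9⊕b11⊕b13⊕b15 = 0⊕0⊕0⊕0⊕0⊕0⊕0⊕0 = 0
s2: b2⊕b3⊕b6⊕b7⊕b10⊕b11⊕b14⊕b15 = 0⊕0⊕0⊕0⊕1⊕0⊕1⊕0 = 0
s4: b4⊕b5⊕b6⊕b7⊕b12⊕b13⊕b14⊕b15 = 0⊕0⊕0⊕0⊕1⊕0⊕1⊕0 = 0
s8: b8⊕b9⊕b10⊕b11⊕b12⊕b13⊕b14⊕b15 = 1⊕0⊕1⊕0⊕1⊕0⊕1⊕0 = 0
Syndrome (s8...s1) = 0000 → position 0 (no error).
No correction needed.
Data bits at positions 3,5,6,7,9,10,11,12,13,14,15: 00000101010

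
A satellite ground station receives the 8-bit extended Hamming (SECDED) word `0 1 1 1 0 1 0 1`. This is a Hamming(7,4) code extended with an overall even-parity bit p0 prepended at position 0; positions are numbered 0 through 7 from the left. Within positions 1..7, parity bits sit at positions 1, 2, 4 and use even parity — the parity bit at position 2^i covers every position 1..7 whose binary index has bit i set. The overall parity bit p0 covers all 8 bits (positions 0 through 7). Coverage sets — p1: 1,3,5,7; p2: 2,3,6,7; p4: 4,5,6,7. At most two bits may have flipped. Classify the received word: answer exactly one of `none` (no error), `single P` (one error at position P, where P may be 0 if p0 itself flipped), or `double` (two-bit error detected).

s1: b1⊕b3⊕b5⊕b7 = 1⊕1⊕1⊕1 = 0
s2: b2⊕b3⊕b6⊕b7 = 1⊕1⊕0⊕1 = 1
s4: b4⊕b5⊕b6⊕b7 = 0⊕1⊕0⊕1 = 0
Syndrome (s4...s1) = 010 → position 2.
Overall parity (XOR of all 8 bits, including p0): 0⊕1⊕1⊕1⊕0⊕1⊕0⊕1 = 1
Overall=1, syndrome position=2 → single-bit error at position 2.

single 2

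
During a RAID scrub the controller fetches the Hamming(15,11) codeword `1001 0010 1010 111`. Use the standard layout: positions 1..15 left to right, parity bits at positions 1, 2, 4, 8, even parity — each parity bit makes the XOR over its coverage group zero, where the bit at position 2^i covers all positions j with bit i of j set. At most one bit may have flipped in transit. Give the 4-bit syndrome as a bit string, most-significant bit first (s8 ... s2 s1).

1100

s1: b1⊕b3⊕b5⊕b7⊕b9⊕b11⊕b13⊕b15 = 1⊕0⊕0⊕1⊕1⊕1⊕1⊕1 = 0
s2: b2⊕b3⊕b6⊕b7⊕b10⊕b11⊕b14⊕b15 = 0⊕0⊕0⊕1⊕0⊕1⊕1⊕1 = 0
s4: b4⊕b5⊕b6⊕b7⊕b12⊕b13⊕b14⊕b15 = 1⊕0⊕0⊕1⊕0⊕1⊕1⊕1 = 1
s8: b8⊕b9⊕b10⊕b11⊕b12⊕b13⊕b14⊕b15 = 0⊕1⊕0⊕1⊕0⊕1⊕1⊕1 = 1
Syndrome (s8...s1) = 1100 → position 12.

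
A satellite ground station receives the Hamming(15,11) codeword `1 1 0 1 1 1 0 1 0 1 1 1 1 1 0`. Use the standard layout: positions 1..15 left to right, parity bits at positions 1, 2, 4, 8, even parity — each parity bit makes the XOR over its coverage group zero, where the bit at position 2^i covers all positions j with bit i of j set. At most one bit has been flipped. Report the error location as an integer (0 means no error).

s1: b1⊕b3⊕b5⊕b7⊕b9⊕b11⊕b13⊕b15 = 1⊕0⊕1⊕0⊕0⊕1⊕1⊕0 = 0
s2: b2⊕b3⊕b6⊕b7⊕b10⊕b11⊕b14⊕b15 = 1⊕0⊕1⊕0⊕1⊕1⊕1⊕0 = 1
s4: b4⊕b5⊕b6⊕b7⊕b12⊕b13⊕b14⊕b15 = 1⊕1⊕1⊕0⊕1⊕1⊕1⊕0 = 0
s8: b8⊕b9⊕b10⊕b11⊕b12⊕b13⊕b14⊕b15 = 1⊕0⊕1⊕1⊕1⊕1⊕1⊕0 = 0
Syndrome (s8...s1) = 0010 → position 2.

2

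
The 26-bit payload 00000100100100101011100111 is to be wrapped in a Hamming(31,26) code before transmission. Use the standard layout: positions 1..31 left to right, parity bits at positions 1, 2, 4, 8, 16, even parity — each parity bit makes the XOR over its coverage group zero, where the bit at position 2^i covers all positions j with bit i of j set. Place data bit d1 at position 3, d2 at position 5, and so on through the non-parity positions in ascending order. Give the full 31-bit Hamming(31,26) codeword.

1100000001001001100101011100111

Place data bits at non-power-of-two positions: b3=0, b5=0, b6=0, b7=0, b9=0, b10=1, b11=0, b12=0, b13=1, b14=0, b15=0, b17=1, b18=0, b19=0, b20=1, b21=0, b22=1, b23=0, b24=1, b25=1, b26=1, b27=0, b28=0, b29=1, b30=1, b31=1.
p1 = XOR of data positions {3,5,7,9,11,13,15,17,19,21,23,25,27,29,31} = 0⊕0⊕0⊕0⊕0⊕1⊕0⊕1⊕0⊕0⊕0⊕1⊕0⊕1⊕1 = 1
p2 = XOR of data positions {3,6,7,10,11,14,15,18,19,22,23,26,27,30,31} = 0⊕0⊕0⊕1⊕0⊕0⊕0⊕0⊕0⊕1⊕0⊕1⊕0⊕1⊕1 = 1
p4 = XOR of data positions {5,6,7,12,13,14,15,20,21,22,23,28,29,30,31} = 0⊕0⊕0⊕0⊕1⊕0⊕0⊕1⊕0⊕1⊕0⊕0⊕1⊕1⊕1 = 0
p8 = XOR of data positions {9,10,11,12,13,14,15,24,25,26,27,28,29,30,31} = 0⊕1⊕0⊕0⊕1⊕0⊕0⊕1⊕1⊕1⊕0⊕0⊕1⊕1⊕1 = 0
p16 = XOR of data positions {17,18,19,20,21,22,23,24,25,26,27,28,29,30,31} = 1⊕0⊕0⊕1⊕0⊕1⊕0⊕1⊕1⊕1⊕0⊕0⊕1⊕1⊕1 = 1
Codeword b1..b31 = 1100000001001001100101011100111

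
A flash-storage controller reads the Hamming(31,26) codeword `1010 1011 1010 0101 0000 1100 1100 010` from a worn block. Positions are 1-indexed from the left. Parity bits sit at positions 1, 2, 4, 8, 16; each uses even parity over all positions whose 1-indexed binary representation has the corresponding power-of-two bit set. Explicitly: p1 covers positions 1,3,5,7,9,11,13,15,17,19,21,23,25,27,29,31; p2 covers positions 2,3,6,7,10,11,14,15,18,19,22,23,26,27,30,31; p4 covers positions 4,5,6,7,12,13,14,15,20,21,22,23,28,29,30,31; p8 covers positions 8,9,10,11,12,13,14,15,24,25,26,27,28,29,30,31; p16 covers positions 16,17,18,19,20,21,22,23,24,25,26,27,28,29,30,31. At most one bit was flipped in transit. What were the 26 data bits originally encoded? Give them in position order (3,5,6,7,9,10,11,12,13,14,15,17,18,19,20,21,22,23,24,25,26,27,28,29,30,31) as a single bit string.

s1: b1⊕b3⊕b5⊕b7⊕b9⊕b11⊕b13⊕b15⊕b17⊕b19⊕b21⊕b23⊕b25⊕b27⊕b29⊕b31 = 1⊕1⊕1⊕1⊕1⊕1⊕0⊕0⊕0⊕0⊕1⊕0⊕1⊕0⊕0⊕0 = 0
s2: b2⊕b3⊕b6⊕b7⊕b10⊕b11⊕b14⊕b15⊕b18⊕b19⊕b22⊕b23⊕b26⊕b27⊕b30⊕b31 = 0⊕1⊕0⊕1⊕0⊕1⊕1⊕0⊕0⊕0⊕1⊕0⊕1⊕0⊕1⊕0 = 1
s4: b4⊕b5⊕b6⊕b7⊕b12⊕b13⊕b14⊕b15⊕b20⊕b21⊕b22⊕b23⊕b28⊕b29⊕b30⊕b31 = 0⊕1⊕0⊕1⊕0⊕0⊕1⊕0⊕0⊕1⊕1⊕0⊕0⊕0⊕1⊕0 = 0
s8: b8⊕b9⊕b10⊕b11⊕b12⊕b13⊕b14⊕b15⊕b24⊕b25⊕b26⊕b27⊕b28⊕b29⊕b30⊕b31 = 1⊕1⊕0⊕1⊕0⊕0⊕1⊕0⊕0⊕1⊕1⊕0⊕0⊕0⊕1⊕0 = 1
s16: b16⊕b17⊕b18⊕b19⊕b20⊕b21⊕b22⊕b23⊕b24⊕b25⊕b26⊕b27⊕b28⊕b29⊕b30⊕b31 = 1⊕0⊕0⊕0⊕0⊕1⊕1⊕0⊕0⊕1⊕1⊕0⊕0⊕0⊕1⊕0 = 0
Syndrome (s16...s1) = 01010 → position 10.
Flip bit 10: corrected codeword = 1010101111100101000011001100010
Data bits at positions 3,5,6,7,9,10,11,12,13,14,15,17,18,19,20,21,22,23,24,25,26,27,28,29,30,31: 11011110010000011001100010

11011110010000011001100010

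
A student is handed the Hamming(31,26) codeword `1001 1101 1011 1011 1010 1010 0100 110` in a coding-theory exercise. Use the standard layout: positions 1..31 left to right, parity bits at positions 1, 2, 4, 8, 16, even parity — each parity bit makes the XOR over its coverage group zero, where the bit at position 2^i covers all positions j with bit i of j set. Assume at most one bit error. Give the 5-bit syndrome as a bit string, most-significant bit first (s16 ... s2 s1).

s1: b1⊕b3⊕b5⊕b7⊕b9⊕b11⊕b13⊕b15⊕b17⊕b19⊕b21⊕b23⊕b25⊕b27⊕b29⊕b31 = 1⊕0⊕1⊕0⊕1⊕1⊕1⊕1⊕1⊕1⊕1⊕1⊕0⊕0⊕1⊕0 = 1
s2: b2⊕b3⊕b6⊕b7⊕b10⊕b11⊕b14⊕b15⊕b18⊕b19⊕b22⊕b23⊕b26⊕b27⊕b30⊕b31 = 0⊕0⊕1⊕0⊕0⊕1⊕0⊕1⊕0⊕1⊕0⊕1⊕1⊕0⊕1⊕0 = 1
s4: b4⊕b5⊕b6⊕b7⊕b12⊕b13⊕b14⊕b15⊕b20⊕b21⊕b22⊕b23⊕b28⊕b29⊕b30⊕b31 = 1⊕1⊕1⊕0⊕1⊕1⊕0⊕1⊕0⊕1⊕0⊕1⊕0⊕1⊕1⊕0 = 0
s8: b8⊕b9⊕b10⊕b11⊕b12⊕b13⊕b14⊕b15⊕b24⊕b25⊕b26⊕b27⊕b28⊕b29⊕b30⊕b31 = 1⊕1⊕0⊕1⊕1⊕1⊕0⊕1⊕0⊕0⊕1⊕0⊕0⊕1⊕1⊕0 = 1
s16: b16⊕b17⊕b18⊕b19⊕b20⊕b21⊕b22⊕b23⊕b24⊕b25⊕b26⊕b27⊕b28⊕b29⊕b30⊕b31 = 1⊕1⊕0⊕1⊕0⊕1⊕0⊕1⊕0⊕0⊕1⊕0⊕0⊕1⊕1⊕0 = 0
Syndrome (s16...s1) = 01011 → position 11.

01011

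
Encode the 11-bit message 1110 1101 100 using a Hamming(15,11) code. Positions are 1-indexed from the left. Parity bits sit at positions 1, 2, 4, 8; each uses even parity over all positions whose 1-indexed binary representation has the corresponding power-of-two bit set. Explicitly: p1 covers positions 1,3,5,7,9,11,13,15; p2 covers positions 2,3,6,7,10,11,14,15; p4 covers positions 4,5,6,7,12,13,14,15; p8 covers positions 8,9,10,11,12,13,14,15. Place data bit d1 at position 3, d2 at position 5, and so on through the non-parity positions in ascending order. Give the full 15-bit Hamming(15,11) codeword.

011011001101100

Place data bits at non-power-of-two positions: b3=1, b5=1, b6=1, b7=0, b9=1, b10=1, b11=0, b12=1, b13=1, b14=0, b15=0.
p1 = XOR of data positions {3,5,7,9,11,13,15} = 1⊕1⊕0⊕1⊕0⊕1⊕0 = 0
p2 = XOR of data positions {3,6,7,10,11,14,15} = 1⊕1⊕0⊕1⊕0⊕0⊕0 = 1
p4 = XOR of data positions {5,6,7,12,13,14,15} = 1⊕1⊕0⊕1⊕1⊕0⊕0 = 0
p8 = XOR of data positions {9,10,11,12,13,14,15} = 1⊕1⊕0⊕1⊕1⊕0⊕0 = 0
Codeword b1..b15 = 011011001101100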